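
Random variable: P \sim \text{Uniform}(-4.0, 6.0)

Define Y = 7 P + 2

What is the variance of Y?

For Y = aP + b: Var(Y) = a² * Var(P)
Var(P) = (6 + 4)^2/12 = 8.3333333
Var(Y) = 7² * 8.3333333 = 49 * 8.3333333 = 408.33333

408.33333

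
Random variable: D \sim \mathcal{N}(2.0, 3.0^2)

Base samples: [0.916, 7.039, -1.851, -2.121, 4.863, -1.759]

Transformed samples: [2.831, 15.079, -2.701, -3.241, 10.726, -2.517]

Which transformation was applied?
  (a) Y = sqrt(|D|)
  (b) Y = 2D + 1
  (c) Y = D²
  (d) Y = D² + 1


Checking option (b) Y = 2D + 1:
  D = 0.916 -> Y = 2.831 ✓
  D = 7.039 -> Y = 15.079 ✓
  D = -1.851 -> Y = -2.701 ✓
All samples match this transformation.

(b) 2D + 1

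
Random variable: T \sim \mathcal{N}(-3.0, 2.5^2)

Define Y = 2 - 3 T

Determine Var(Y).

For Y = aT + b: Var(Y) = a² * Var(T)
Var(T) = 2.5^2 = 6.25
Var(Y) = (-3)² * 6.25 = 9 * 6.25 = 56.25

56.25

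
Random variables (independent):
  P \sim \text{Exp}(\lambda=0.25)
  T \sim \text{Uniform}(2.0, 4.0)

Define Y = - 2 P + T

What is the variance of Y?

For independent RVs: Var(aX + bY) = a²Var(X) + b²Var(Y)
Var(P) = 16
Var(T) = 0.33333333
Var(Y) = (-2)²*16 + 1²*0.33333333
= 4*16 + 1*0.33333333 = 64.333333

64.333333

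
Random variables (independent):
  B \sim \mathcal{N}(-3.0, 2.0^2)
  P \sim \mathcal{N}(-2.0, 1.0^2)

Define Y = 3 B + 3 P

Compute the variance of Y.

For independent RVs: Var(aX + bY) = a²Var(X) + b²Var(Y)
Var(B) = 4
Var(P) = 1
Var(Y) = 3²*4 + 3²*1
= 9*4 + 9*1 = 45

45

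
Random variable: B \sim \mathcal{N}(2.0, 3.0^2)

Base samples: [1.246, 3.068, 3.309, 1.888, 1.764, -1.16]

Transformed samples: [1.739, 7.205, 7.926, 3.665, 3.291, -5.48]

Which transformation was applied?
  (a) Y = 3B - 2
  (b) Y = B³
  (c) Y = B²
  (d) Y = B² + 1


Checking option (a) Y = 3B - 2:
  B = 1.246 -> Y = 1.739 ✓
  B = 3.068 -> Y = 7.205 ✓
  B = 3.309 -> Y = 7.926 ✓
All samples match this transformation.

(a) 3B - 2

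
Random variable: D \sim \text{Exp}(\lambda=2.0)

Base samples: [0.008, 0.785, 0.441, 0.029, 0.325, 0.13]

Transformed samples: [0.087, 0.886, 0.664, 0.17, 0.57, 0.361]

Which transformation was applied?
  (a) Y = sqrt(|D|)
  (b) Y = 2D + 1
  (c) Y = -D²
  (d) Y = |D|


Checking option (a) Y = sqrt(|D|):
  D = 0.008 -> Y = 0.087 ✓
  D = 0.785 -> Y = 0.886 ✓
  D = 0.441 -> Y = 0.664 ✓
All samples match this transformation.

(a) sqrt(|D|)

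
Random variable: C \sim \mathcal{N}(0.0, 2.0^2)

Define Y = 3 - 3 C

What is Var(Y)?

For Y = aC + b: Var(Y) = a² * Var(C)
Var(C) = 2.0^2 = 4
Var(Y) = (-3)² * 4 = 9 * 4 = 36

36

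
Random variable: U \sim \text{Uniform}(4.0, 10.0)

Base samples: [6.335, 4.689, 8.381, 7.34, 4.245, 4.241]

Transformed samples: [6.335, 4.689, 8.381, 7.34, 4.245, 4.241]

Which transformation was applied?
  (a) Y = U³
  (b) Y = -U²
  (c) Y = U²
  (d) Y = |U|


Checking option (d) Y = |U|:
  U = 6.335 -> Y = 6.335 ✓
  U = 4.689 -> Y = 4.689 ✓
  U = 8.381 -> Y = 8.381 ✓
All samples match this transformation.

(d) |U|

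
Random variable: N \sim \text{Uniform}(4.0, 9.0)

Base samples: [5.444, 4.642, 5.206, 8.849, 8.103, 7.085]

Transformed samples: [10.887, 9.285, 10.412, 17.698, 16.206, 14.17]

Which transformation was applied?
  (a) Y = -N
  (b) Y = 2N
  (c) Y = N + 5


Checking option (b) Y = 2N:
  N = 5.444 -> Y = 10.887 ✓
  N = 4.642 -> Y = 9.285 ✓
  N = 5.206 -> Y = 10.412 ✓
All samples match this transformation.

(b) 2N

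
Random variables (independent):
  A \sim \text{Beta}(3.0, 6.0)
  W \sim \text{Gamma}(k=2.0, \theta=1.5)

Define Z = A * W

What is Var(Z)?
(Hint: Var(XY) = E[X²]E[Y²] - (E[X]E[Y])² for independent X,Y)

Var(XY) = E[X²]E[Y²] - (E[X]E[Y])²
E[A] = 0.33333333, Var(A) = 0.022222222
E[W] = 3, Var(W) = 4.5
E[A²] = 0.022222222 + 0.33333333² = 0.13333333
E[W²] = 4.5 + 3² = 13.5
Var(Z) = 0.13333333*13.5 - (0.33333333*3)²
= 1.8 - 1 = 0.8

0.8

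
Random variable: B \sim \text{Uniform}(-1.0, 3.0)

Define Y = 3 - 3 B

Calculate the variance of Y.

For Y = aB + b: Var(Y) = a² * Var(B)
Var(B) = (3 + 1)^2/12 = 1.3333333
Var(Y) = (-3)² * 1.3333333 = 9 * 1.3333333 = 12

12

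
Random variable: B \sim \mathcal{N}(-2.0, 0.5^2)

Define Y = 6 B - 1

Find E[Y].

For Y = 6B - 1:
E[Y] = 6 * E[B] - 1
E[B] = -2.0 = -2
E[Y] = 6 * (-2) - 1 = -13

-13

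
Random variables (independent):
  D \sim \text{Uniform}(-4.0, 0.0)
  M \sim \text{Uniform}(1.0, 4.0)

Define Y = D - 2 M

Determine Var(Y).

For independent RVs: Var(aX + bY) = a²Var(X) + b²Var(Y)
Var(D) = 1.3333333
Var(M) = 0.75
Var(Y) = 1²*1.3333333 + (-2)²*0.75
= 1*1.3333333 + 4*0.75 = 4.3333333

4.3333333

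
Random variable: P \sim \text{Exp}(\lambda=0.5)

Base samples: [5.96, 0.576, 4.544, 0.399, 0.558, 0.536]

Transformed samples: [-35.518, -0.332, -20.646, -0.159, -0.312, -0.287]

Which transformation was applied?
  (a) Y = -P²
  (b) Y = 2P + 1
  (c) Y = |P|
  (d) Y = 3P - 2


Checking option (a) Y = -P²:
  P = 5.96 -> Y = -35.518 ✓
  P = 0.576 -> Y = -0.332 ✓
  P = 4.544 -> Y = -20.646 ✓
All samples match this transformation.

(a) -P²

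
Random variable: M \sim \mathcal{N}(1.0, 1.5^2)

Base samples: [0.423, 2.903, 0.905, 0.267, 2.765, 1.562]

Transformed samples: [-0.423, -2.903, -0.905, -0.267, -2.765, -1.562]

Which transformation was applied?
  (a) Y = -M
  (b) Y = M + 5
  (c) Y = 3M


Checking option (a) Y = -M:
  M = 0.423 -> Y = -0.423 ✓
  M = 2.903 -> Y = -2.903 ✓
  M = 0.905 -> Y = -0.905 ✓
All samples match this transformation.

(a) -M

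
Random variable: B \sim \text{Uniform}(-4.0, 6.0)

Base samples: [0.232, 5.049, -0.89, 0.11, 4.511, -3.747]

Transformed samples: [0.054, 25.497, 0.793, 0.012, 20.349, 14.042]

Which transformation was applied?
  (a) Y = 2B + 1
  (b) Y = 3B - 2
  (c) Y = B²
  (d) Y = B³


Checking option (c) Y = B²:
  B = 0.232 -> Y = 0.054 ✓
  B = 5.049 -> Y = 25.497 ✓
  B = -0.89 -> Y = 0.793 ✓
All samples match this transformation.

(c) B²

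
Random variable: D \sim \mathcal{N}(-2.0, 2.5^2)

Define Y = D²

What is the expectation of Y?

E[D²] = Var(D) + (E[D])² = 6.25 + 4 = 10.25

10.25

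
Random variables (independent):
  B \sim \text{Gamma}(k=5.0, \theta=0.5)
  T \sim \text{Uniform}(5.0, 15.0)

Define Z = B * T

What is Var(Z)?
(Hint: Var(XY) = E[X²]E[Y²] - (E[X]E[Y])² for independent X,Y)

Var(XY) = E[X²]E[Y²] - (E[X]E[Y])²
E[B] = 2.5, Var(B) = 1.25
E[T] = 10, Var(T) = 8.3333333
E[B²] = 1.25 + 2.5² = 7.5
E[T²] = 8.3333333 + 10² = 108.33333
Var(Z) = 7.5*108.33333 - (2.5*10)²
= 812.5 - 625 = 187.5

187.5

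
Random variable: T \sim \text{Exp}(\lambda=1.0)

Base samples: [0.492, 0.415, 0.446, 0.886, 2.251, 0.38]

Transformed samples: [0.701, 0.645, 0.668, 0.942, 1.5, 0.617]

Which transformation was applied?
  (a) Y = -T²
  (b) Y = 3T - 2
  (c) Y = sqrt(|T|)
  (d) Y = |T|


Checking option (c) Y = sqrt(|T|):
  T = 0.492 -> Y = 0.701 ✓
  T = 0.415 -> Y = 0.645 ✓
  T = 0.446 -> Y = 0.668 ✓
All samples match this transformation.

(c) sqrt(|T|)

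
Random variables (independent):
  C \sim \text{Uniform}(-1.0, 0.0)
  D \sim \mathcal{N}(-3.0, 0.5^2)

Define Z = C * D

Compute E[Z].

For independent RVs: E[XY] = E[X]*E[Y]
E[C] = -0.5
E[D] = -3
E[Z] = -0.5 * (-3) = 1.5

1.5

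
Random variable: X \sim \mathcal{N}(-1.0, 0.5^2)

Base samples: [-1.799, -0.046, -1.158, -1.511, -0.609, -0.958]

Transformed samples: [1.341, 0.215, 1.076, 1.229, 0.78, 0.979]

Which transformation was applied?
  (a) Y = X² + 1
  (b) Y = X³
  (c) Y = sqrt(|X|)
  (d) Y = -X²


Checking option (c) Y = sqrt(|X|):
  X = -1.799 -> Y = 1.341 ✓
  X = -0.046 -> Y = 0.215 ✓
  X = -1.158 -> Y = 1.076 ✓
All samples match this transformation.

(c) sqrt(|X|)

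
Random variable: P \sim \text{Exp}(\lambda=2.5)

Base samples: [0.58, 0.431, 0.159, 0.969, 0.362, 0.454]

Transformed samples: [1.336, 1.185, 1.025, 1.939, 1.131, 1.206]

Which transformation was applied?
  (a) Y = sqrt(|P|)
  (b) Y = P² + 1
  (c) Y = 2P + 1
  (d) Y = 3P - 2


Checking option (b) Y = P² + 1:
  P = 0.58 -> Y = 1.336 ✓
  P = 0.431 -> Y = 1.185 ✓
  P = 0.159 -> Y = 1.025 ✓
All samples match this transformation.

(b) P² + 1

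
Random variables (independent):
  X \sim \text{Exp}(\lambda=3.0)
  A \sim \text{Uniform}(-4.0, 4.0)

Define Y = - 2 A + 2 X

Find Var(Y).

For independent RVs: Var(aX + bY) = a²Var(X) + b²Var(Y)
Var(X) = 0.11111111
Var(A) = 5.3333333
Var(Y) = 2²*0.11111111 + (-2)²*5.3333333
= 4*0.11111111 + 4*5.3333333 = 21.777778

21.777778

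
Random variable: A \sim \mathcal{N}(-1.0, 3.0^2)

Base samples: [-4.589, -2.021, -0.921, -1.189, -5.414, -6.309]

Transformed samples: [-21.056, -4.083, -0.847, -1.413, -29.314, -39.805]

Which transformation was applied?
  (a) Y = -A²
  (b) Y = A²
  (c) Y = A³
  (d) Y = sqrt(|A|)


Checking option (a) Y = -A²:
  A = -4.589 -> Y = -21.056 ✓
  A = -2.021 -> Y = -4.083 ✓
  A = -0.921 -> Y = -0.847 ✓
All samples match this transformation.

(a) -A²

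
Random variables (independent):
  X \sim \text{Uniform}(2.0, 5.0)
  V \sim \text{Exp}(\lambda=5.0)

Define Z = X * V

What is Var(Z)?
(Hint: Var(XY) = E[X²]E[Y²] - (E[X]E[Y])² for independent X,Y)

Var(XY) = E[X²]E[Y²] - (E[X]E[Y])²
E[X] = 3.5, Var(X) = 0.75
E[V] = 0.2, Var(V) = 0.04
E[X²] = 0.75 + 3.5² = 13
E[V²] = 0.04 + 0.2² = 0.08
Var(Z) = 13*0.08 - (3.5*0.2)²
= 1.04 - 0.49 = 0.55

0.55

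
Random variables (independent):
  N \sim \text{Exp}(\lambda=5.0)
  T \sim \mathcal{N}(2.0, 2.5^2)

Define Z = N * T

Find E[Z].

For independent RVs: E[XY] = E[X]*E[Y]
E[N] = 0.2
E[T] = 2
E[Z] = 0.2 * 2 = 0.4

0.4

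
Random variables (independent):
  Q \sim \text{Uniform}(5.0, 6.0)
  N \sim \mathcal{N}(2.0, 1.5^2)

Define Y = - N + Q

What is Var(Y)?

For independent RVs: Var(aX + bY) = a²Var(X) + b²Var(Y)
Var(Q) = 0.083333333
Var(N) = 2.25
Var(Y) = 1²*0.083333333 + (-1)²*2.25
= 1*0.083333333 + 1*2.25 = 2.3333333

2.3333333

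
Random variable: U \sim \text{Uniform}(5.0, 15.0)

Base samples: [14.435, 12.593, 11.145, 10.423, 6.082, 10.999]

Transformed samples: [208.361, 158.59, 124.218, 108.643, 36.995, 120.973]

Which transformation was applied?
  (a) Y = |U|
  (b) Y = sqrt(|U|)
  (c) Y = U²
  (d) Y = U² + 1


Checking option (c) Y = U²:
  U = 14.435 -> Y = 208.361 ✓
  U = 12.593 -> Y = 158.59 ✓
  U = 11.145 -> Y = 124.218 ✓
All samples match this transformation.

(c) U²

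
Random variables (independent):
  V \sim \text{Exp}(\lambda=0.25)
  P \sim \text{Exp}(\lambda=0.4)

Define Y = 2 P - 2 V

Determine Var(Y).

For independent RVs: Var(aX + bY) = a²Var(X) + b²Var(Y)
Var(V) = 16
Var(P) = 6.25
Var(Y) = (-2)²*16 + 2²*6.25
= 4*16 + 4*6.25 = 89

89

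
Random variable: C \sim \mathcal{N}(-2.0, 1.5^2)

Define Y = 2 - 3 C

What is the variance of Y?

For Y = aC + b: Var(Y) = a² * Var(C)
Var(C) = 1.5^2 = 2.25
Var(Y) = (-3)² * 2.25 = 9 * 2.25 = 20.25

20.25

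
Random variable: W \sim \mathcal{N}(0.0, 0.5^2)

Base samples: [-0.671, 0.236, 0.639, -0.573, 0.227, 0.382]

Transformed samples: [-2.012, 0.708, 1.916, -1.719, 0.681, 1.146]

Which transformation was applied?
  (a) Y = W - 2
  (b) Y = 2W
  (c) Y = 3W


Checking option (c) Y = 3W:
  W = -0.671 -> Y = -2.012 ✓
  W = 0.236 -> Y = 0.708 ✓
  W = 0.639 -> Y = 1.916 ✓
All samples match this transformation.

(c) 3W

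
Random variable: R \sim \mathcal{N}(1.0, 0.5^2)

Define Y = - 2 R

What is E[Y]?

For Y = -2R:
E[Y] = -2 * E[R]
E[R] = 1.0 = 1
E[Y] = -2 * 1 = -2

-2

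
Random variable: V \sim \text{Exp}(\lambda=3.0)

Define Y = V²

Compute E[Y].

Using E[X²] = Var(X) + (E[X])²:
E[V] = 0.33333333
Var(V) = 1/3.0^2 = 0.11111111
E[V²] = 0.11111111 + 0.33333333² = 0.11111111 + 0.11111111 = 0.22222222

0.22222222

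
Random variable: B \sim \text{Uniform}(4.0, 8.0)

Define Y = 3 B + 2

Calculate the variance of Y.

For Y = aB + b: Var(Y) = a² * Var(B)
Var(B) = (8 - 4)^2/12 = 1.3333333
Var(Y) = 3² * 1.3333333 = 9 * 1.3333333 = 12

12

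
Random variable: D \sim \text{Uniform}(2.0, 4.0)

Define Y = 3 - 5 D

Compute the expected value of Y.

For Y = -5D + 3:
E[Y] = -5 * E[D] + 3
E[D] = (2 + 4)/2 = 3
E[Y] = -5 * 3 + 3 = -12

-12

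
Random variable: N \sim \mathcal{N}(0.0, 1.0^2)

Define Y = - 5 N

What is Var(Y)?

For Y = aN + b: Var(Y) = a² * Var(N)
Var(N) = 1.0^2 = 1
Var(Y) = (-5)² * 1 = 25 * 1 = 25

25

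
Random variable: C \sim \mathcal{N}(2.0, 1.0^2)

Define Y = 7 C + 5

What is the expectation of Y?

For Y = 7C + 5:
E[Y] = 7 * E[C] + 5
E[C] = 2.0 = 2
E[Y] = 7 * 2 + 5 = 19

19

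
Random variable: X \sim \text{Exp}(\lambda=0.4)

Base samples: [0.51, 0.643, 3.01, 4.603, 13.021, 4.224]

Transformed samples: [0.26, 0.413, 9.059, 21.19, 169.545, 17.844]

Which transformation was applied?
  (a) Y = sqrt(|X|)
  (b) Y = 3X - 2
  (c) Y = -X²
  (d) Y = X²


Checking option (d) Y = X²:
  X = 0.51 -> Y = 0.26 ✓
  X = 0.643 -> Y = 0.413 ✓
  X = 3.01 -> Y = 9.059 ✓
All samples match this transformation.

(d) X²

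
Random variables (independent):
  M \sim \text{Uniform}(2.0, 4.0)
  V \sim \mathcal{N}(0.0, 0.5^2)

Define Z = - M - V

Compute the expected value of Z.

E[Z] = -1*E[M] - 1*E[V]
E[M] = 3
E[V] = 0
E[Z] = -1*3 - 1*0 = -3

-3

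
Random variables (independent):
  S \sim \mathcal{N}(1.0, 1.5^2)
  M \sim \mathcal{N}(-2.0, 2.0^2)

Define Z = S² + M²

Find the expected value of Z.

E[Z] = E[S²] + E[M²]
E[S²] = Var(S) + E[S]² = 2.25 + 1 = 3.25
E[M²] = Var(M) + E[M]² = 4 + 4 = 8
E[Z] = 3.25 + 8 = 11.25

11.25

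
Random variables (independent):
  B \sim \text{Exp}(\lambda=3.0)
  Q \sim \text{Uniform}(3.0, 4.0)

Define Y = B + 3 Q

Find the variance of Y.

For independent RVs: Var(aX + bY) = a²Var(X) + b²Var(Y)
Var(B) = 0.11111111
Var(Q) = 0.083333333
Var(Y) = 1²*0.11111111 + 3²*0.083333333
= 1*0.11111111 + 9*0.083333333 = 0.86111111

0.86111111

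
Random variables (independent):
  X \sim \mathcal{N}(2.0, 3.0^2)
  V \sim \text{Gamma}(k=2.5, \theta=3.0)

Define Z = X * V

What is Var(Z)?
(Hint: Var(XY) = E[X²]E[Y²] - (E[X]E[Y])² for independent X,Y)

Var(XY) = E[X²]E[Y²] - (E[X]E[Y])²
E[X] = 2, Var(X) = 9
E[V] = 7.5, Var(V) = 22.5
E[X²] = 9 + 2² = 13
E[V²] = 22.5 + 7.5² = 78.75
Var(Z) = 13*78.75 - (2*7.5)²
= 1023.75 - 225 = 798.75

798.75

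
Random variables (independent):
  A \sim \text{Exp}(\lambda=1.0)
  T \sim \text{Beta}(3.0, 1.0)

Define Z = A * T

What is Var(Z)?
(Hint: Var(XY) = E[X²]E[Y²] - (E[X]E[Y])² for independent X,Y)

Var(XY) = E[X²]E[Y²] - (E[X]E[Y])²
E[A] = 1, Var(A) = 1
E[T] = 0.75, Var(T) = 0.0375
E[A²] = 1 + 1² = 2
E[T²] = 0.0375 + 0.75² = 0.6
Var(Z) = 2*0.6 - (1*0.75)²
= 1.2 - 0.5625 = 0.6375

0.6375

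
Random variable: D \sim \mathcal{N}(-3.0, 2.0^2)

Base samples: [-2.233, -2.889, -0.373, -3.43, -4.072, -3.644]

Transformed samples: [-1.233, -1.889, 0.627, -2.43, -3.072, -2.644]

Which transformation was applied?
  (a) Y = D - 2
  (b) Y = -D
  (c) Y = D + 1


Checking option (c) Y = D + 1:
  D = -2.233 -> Y = -1.233 ✓
  D = -2.889 -> Y = -1.889 ✓
  D = -0.373 -> Y = 0.627 ✓
All samples match this transformation.

(c) D + 1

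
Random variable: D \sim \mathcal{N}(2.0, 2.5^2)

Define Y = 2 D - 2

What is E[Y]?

For Y = 2D - 2:
E[Y] = 2 * E[D] - 2
E[D] = 2.0 = 2
E[Y] = 2 * 2 - 2 = 2

2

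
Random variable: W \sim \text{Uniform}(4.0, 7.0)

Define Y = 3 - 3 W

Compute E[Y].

For Y = -3W + 3:
E[Y] = -3 * E[W] + 3
E[W] = (4 + 7)/2 = 5.5
E[Y] = -3 * 5.5 + 3 = -13.5

-13.5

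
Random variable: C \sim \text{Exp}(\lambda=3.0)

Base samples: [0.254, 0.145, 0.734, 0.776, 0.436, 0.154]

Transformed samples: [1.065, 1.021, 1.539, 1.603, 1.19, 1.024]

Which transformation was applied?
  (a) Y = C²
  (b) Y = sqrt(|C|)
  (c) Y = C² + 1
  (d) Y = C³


Checking option (c) Y = C² + 1:
  C = 0.254 -> Y = 1.065 ✓
  C = 0.145 -> Y = 1.021 ✓
  C = 0.734 -> Y = 1.539 ✓
All samples match this transformation.

(c) C² + 1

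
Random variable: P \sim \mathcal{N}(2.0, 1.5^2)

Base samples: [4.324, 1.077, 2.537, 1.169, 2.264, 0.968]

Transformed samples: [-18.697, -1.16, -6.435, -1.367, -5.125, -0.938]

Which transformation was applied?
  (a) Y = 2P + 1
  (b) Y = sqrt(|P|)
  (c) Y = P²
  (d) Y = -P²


Checking option (d) Y = -P²:
  P = 4.324 -> Y = -18.697 ✓
  P = 1.077 -> Y = -1.16 ✓
  P = 2.537 -> Y = -6.435 ✓
All samples match this transformation.

(d) -P²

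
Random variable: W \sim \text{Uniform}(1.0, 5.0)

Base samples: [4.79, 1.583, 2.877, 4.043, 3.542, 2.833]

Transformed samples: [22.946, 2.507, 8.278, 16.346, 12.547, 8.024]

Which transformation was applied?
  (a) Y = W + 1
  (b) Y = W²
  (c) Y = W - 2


Checking option (b) Y = W²:
  W = 4.79 -> Y = 22.946 ✓
  W = 1.583 -> Y = 2.507 ✓
  W = 2.877 -> Y = 8.278 ✓
All samples match this transformation.

(b) W²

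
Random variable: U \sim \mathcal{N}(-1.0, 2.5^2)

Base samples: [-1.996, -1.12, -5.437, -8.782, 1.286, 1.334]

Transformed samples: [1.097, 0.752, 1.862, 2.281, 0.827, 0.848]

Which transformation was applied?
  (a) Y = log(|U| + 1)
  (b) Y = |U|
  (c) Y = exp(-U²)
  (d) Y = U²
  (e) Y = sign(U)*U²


Checking option (a) Y = log(|U| + 1):
  U = -1.996 -> Y = 1.097 ✓
  U = -1.12 -> Y = 0.752 ✓
  U = -5.437 -> Y = 1.862 ✓
All samples match this transformation.

(a) log(|U| + 1)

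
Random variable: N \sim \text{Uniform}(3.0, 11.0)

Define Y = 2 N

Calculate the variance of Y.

For Y = aN + b: Var(Y) = a² * Var(N)
Var(N) = (11 - 3)^2/12 = 5.3333333
Var(Y) = 2² * 5.3333333 = 4 * 5.3333333 = 21.333333

21.333333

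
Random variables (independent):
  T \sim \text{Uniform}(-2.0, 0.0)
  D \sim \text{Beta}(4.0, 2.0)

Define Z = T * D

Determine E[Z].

For independent RVs: E[XY] = E[X]*E[Y]
E[T] = -1
E[D] = 0.66666667
E[Z] = -1 * 0.66666667 = -0.66666667

-0.66666667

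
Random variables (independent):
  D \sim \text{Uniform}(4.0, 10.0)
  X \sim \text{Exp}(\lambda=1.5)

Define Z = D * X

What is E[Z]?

For independent RVs: E[XY] = E[X]*E[Y]
E[D] = 7
E[X] = 0.66666667
E[Z] = 7 * 0.66666667 = 4.6666667

4.6666667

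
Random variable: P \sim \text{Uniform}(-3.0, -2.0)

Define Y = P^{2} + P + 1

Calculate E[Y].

E[Y] = 1*E[P²] + 1*E[P] + 1
E[P] = -2.5
E[P²] = Var(P) + (E[P])² = 0.083333333 + 6.25 = 6.3333333
E[Y] = 1*6.3333333 + 1*(-2.5) + 1 = 4.8333333

4.8333333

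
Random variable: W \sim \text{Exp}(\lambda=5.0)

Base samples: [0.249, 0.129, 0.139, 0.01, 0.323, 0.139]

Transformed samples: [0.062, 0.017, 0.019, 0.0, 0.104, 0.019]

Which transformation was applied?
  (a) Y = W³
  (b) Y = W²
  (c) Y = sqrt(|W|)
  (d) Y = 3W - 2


Checking option (b) Y = W²:
  W = 0.249 -> Y = 0.062 ✓
  W = 0.129 -> Y = 0.017 ✓
  W = 0.139 -> Y = 0.019 ✓
All samples match this transformation.

(b) W²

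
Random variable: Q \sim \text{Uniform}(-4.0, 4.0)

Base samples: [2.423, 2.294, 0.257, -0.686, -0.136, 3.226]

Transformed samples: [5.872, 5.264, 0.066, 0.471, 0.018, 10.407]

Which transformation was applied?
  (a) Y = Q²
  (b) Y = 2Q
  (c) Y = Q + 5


Checking option (a) Y = Q²:
  Q = 2.423 -> Y = 5.872 ✓
  Q = 2.294 -> Y = 5.264 ✓
  Q = 0.257 -> Y = 0.066 ✓
All samples match this transformation.

(a) Q²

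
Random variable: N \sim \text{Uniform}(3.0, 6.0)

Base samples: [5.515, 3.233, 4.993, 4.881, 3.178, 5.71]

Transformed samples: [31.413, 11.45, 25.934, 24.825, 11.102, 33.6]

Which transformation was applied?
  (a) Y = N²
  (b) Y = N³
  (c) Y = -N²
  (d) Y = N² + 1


Checking option (d) Y = N² + 1:
  N = 5.515 -> Y = 31.413 ✓
  N = 3.233 -> Y = 11.45 ✓
  N = 4.993 -> Y = 25.934 ✓
All samples match this transformation.

(d) N² + 1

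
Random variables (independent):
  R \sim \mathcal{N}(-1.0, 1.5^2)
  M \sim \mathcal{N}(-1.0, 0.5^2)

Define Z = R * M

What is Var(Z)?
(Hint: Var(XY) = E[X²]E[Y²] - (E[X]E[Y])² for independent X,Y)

Var(XY) = E[X²]E[Y²] - (E[X]E[Y])²
E[R] = -1, Var(R) = 2.25
E[M] = -1, Var(M) = 0.25
E[R²] = 2.25 + (-1)² = 3.25
E[M²] = 0.25 + (-1)² = 1.25
Var(Z) = 3.25*1.25 - (-1*(-1))²
= 4.0625 - 1 = 3.0625

3.0625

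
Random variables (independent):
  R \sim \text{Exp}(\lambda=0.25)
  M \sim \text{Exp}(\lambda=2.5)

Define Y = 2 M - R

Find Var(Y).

For independent RVs: Var(aX + bY) = a²Var(X) + b²Var(Y)
Var(R) = 16
Var(M) = 0.16
Var(Y) = (-1)²*16 + 2²*0.16
= 1*16 + 4*0.16 = 16.64

16.64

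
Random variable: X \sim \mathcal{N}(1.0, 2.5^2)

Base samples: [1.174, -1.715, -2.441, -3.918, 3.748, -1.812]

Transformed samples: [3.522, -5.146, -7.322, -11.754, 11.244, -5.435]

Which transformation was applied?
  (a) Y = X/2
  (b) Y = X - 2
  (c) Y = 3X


Checking option (c) Y = 3X:
  X = 1.174 -> Y = 3.522 ✓
  X = -1.715 -> Y = -5.146 ✓
  X = -2.441 -> Y = -7.322 ✓
All samples match this transformation.

(c) 3X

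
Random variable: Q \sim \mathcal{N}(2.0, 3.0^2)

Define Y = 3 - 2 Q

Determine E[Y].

For Y = -2Q + 3:
E[Y] = -2 * E[Q] + 3
E[Q] = 2.0 = 2
E[Y] = -2 * 2 + 3 = -1

-1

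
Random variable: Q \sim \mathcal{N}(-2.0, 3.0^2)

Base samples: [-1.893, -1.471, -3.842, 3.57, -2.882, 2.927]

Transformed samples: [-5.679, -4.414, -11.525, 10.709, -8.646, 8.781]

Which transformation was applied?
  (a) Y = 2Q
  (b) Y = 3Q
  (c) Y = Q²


Checking option (b) Y = 3Q:
  Q = -1.893 -> Y = -5.679 ✓
  Q = -1.471 -> Y = -4.414 ✓
  Q = -3.842 -> Y = -11.525 ✓
All samples match this transformation.

(b) 3Q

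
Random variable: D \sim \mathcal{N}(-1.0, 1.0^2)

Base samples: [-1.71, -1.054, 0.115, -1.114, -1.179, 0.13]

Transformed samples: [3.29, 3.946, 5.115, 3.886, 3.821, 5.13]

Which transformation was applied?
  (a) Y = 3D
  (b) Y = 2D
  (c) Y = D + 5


Checking option (c) Y = D + 5:
  D = -1.71 -> Y = 3.29 ✓
  D = -1.054 -> Y = 3.946 ✓
  D = 0.115 -> Y = 5.115 ✓
All samples match this transformation.

(c) D + 5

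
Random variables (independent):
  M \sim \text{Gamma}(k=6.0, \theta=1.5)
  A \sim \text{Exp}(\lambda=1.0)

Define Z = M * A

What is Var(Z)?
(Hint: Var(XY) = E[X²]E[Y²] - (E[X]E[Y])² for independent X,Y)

Var(XY) = E[X²]E[Y²] - (E[X]E[Y])²
E[M] = 9, Var(M) = 13.5
E[A] = 1, Var(A) = 1
E[M²] = 13.5 + 9² = 94.5
E[A²] = 1 + 1² = 2
Var(Z) = 94.5*2 - (9*1)²
= 189 - 81 = 108

108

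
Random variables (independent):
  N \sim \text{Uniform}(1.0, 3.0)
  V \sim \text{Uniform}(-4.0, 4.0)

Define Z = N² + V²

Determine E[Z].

E[Z] = E[N²] + E[V²]
E[N²] = Var(N) + E[N]² = 0.33333333 + 4 = 4.3333333
E[V²] = Var(V) + E[V]² = 5.3333333 + 0 = 5.3333333
E[Z] = 4.3333333 + 5.3333333 = 9.6666667

9.6666667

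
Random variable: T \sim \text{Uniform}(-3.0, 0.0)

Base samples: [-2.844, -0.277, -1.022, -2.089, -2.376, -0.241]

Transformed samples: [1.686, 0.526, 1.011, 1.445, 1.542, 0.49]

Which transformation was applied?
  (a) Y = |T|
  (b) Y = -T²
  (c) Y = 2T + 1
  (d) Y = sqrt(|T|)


Checking option (d) Y = sqrt(|T|):
  T = -2.844 -> Y = 1.686 ✓
  T = -0.277 -> Y = 0.526 ✓
  T = -1.022 -> Y = 1.011 ✓
All samples match this transformation.

(d) sqrt(|T|)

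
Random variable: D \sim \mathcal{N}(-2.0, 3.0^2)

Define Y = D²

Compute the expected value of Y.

E[D²] = Var(D) + (E[D])² = 9 + 4 = 13

13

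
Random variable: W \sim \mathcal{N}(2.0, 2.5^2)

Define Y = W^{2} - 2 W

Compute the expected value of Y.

E[Y] = 1*E[W²] - 2*E[W]
E[W] = 2
E[W²] = Var(W) + (E[W])² = 6.25 + 4 = 10.25
E[Y] = 1*10.25 - 2*2 = 6.25

6.25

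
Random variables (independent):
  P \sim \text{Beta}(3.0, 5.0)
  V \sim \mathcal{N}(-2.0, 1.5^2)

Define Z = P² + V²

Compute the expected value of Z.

E[Z] = E[P²] + E[V²]
E[P²] = Var(P) + E[P]² = 0.026041667 + 0.140625 = 0.16666667
E[V²] = Var(V) + E[V]² = 2.25 + 4 = 6.25
E[Z] = 0.16666667 + 6.25 = 6.4166667

6.4166667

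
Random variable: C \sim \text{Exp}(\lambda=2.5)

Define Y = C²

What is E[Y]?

Using E[X²] = Var(X) + (E[X])²:
E[C] = 0.4
Var(C) = 1/2.5^2 = 0.16
E[C²] = 0.16 + 0.4² = 0.16 + 0.16 = 0.32

0.32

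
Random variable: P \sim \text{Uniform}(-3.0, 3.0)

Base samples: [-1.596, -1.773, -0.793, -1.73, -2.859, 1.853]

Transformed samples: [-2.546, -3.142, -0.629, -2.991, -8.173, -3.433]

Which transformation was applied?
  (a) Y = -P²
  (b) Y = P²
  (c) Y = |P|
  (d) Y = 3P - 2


Checking option (a) Y = -P²:
  P = -1.596 -> Y = -2.546 ✓
  P = -1.773 -> Y = -3.142 ✓
  P = -0.793 -> Y = -0.629 ✓
All samples match this transformation.

(a) -P²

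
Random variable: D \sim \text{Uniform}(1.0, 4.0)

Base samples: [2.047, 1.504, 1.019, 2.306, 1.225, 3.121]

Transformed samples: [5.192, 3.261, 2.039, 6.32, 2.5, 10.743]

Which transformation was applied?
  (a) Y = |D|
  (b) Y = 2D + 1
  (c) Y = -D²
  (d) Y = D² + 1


Checking option (d) Y = D² + 1:
  D = 2.047 -> Y = 5.192 ✓
  D = 1.504 -> Y = 3.261 ✓
  D = 1.019 -> Y = 2.039 ✓
All samples match this transformation.

(d) D² + 1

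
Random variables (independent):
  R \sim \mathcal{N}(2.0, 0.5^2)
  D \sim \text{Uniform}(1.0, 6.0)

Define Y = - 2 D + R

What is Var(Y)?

For independent RVs: Var(aX + bY) = a²Var(X) + b²Var(Y)
Var(R) = 0.25
Var(D) = 2.0833333
Var(Y) = 1²*0.25 + (-2)²*2.0833333
= 1*0.25 + 4*2.0833333 = 8.5833333

8.5833333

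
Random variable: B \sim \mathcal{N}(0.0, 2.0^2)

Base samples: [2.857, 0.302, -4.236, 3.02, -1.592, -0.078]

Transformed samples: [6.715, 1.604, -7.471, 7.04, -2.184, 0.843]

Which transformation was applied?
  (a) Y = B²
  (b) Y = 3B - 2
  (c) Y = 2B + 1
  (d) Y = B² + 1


Checking option (c) Y = 2B + 1:
  B = 2.857 -> Y = 6.715 ✓
  B = 0.302 -> Y = 1.604 ✓
  B = -4.236 -> Y = -7.471 ✓
All samples match this transformation.

(c) 2B + 1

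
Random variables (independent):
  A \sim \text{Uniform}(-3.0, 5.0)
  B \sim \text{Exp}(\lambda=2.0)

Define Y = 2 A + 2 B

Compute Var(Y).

For independent RVs: Var(aX + bY) = a²Var(X) + b²Var(Y)
Var(A) = 5.3333333
Var(B) = 0.25
Var(Y) = 2²*5.3333333 + 2²*0.25
= 4*5.3333333 + 4*0.25 = 22.333333

22.333333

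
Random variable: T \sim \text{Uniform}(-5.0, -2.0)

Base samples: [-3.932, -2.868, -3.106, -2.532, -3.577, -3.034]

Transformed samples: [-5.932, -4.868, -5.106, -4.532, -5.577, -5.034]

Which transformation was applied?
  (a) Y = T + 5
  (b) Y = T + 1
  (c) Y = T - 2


Checking option (c) Y = T - 2:
  T = -3.932 -> Y = -5.932 ✓
  T = -2.868 -> Y = -4.868 ✓
  T = -3.106 -> Y = -5.106 ✓
All samples match this transformation.

(c) T - 2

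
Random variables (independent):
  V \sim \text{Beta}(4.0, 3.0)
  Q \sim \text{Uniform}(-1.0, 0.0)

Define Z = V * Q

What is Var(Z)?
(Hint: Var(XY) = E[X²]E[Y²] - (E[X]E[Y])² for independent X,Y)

Var(XY) = E[X²]E[Y²] - (E[X]E[Y])²
E[V] = 0.57142857, Var(V) = 0.030612245
E[Q] = -0.5, Var(Q) = 0.083333333
E[V²] = 0.030612245 + 0.57142857² = 0.35714286
E[Q²] = 0.083333333 + (-0.5)² = 0.33333333
Var(Z) = 0.35714286*0.33333333 - (0.57142857*(-0.5))²
= 0.11904762 - 0.081632653 = 0.037414966

0.037414966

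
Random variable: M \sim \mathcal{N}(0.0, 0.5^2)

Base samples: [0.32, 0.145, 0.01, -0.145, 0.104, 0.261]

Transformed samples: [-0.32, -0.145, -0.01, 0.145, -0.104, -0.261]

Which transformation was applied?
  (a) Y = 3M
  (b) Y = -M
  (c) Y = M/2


Checking option (b) Y = -M:
  M = 0.32 -> Y = -0.32 ✓
  M = 0.145 -> Y = -0.145 ✓
  M = 0.01 -> Y = -0.01 ✓
All samples match this transformation.

(b) -M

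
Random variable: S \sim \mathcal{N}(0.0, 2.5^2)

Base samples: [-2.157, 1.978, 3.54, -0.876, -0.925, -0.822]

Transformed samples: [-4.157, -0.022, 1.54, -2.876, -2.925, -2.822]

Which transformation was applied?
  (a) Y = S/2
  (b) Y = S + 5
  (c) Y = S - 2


Checking option (c) Y = S - 2:
  S = -2.157 -> Y = -4.157 ✓
  S = 1.978 -> Y = -0.022 ✓
  S = 3.54 -> Y = 1.54 ✓
All samples match this transformation.

(c) S - 2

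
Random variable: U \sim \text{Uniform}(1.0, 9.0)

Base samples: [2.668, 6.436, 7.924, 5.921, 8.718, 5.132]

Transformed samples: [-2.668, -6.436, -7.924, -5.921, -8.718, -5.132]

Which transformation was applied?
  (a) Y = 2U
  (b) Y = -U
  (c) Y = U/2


Checking option (b) Y = -U:
  U = 2.668 -> Y = -2.668 ✓
  U = 6.436 -> Y = -6.436 ✓
  U = 7.924 -> Y = -7.924 ✓
All samples match this transformation.

(b) -U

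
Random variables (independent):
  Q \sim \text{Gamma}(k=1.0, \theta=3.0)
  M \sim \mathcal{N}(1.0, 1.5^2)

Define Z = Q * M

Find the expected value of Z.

For independent RVs: E[XY] = E[X]*E[Y]
E[Q] = 3
E[M] = 1
E[Z] = 3 * 1 = 3

3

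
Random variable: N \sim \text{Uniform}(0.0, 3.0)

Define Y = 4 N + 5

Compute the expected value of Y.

For Y = 4N + 5:
E[Y] = 4 * E[N] + 5
E[N] = (0 + 3)/2 = 1.5
E[Y] = 4 * 1.5 + 5 = 11

11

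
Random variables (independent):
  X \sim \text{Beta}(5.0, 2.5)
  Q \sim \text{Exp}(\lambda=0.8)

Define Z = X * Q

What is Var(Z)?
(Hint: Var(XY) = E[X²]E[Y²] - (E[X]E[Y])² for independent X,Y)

Var(XY) = E[X²]E[Y²] - (E[X]E[Y])²
E[X] = 0.66666667, Var(X) = 0.026143791
E[Q] = 1.25, Var(Q) = 1.5625
E[X²] = 0.026143791 + 0.66666667² = 0.47058824
E[Q²] = 1.5625 + 1.25² = 3.125
Var(Z) = 0.47058824*3.125 - (0.66666667*1.25)²
= 1.4705882 - 0.69444444 = 0.77614379

0.77614379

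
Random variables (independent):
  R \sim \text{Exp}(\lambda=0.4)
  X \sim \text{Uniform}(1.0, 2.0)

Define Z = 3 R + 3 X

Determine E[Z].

E[Z] = 3*E[R] + 3*E[X]
E[R] = 2.5
E[X] = 1.5
E[Z] = 3*2.5 + 3*1.5 = 12

12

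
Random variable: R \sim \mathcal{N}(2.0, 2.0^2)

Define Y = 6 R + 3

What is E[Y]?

For Y = 6R + 3:
E[Y] = 6 * E[R] + 3
E[R] = 2.0 = 2
E[Y] = 6 * 2 + 3 = 15

15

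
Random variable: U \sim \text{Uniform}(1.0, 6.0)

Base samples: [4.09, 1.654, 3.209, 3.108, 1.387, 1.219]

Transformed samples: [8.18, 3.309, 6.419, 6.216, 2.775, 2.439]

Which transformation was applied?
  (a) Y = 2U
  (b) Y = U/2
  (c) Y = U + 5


Checking option (a) Y = 2U:
  U = 4.09 -> Y = 8.18 ✓
  U = 1.654 -> Y = 3.309 ✓
  U = 3.209 -> Y = 6.419 ✓
All samples match this transformation.

(a) 2U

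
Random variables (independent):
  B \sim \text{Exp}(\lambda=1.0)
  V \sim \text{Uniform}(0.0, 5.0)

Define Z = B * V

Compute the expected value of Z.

For independent RVs: E[XY] = E[X]*E[Y]
E[B] = 1
E[V] = 2.5
E[Z] = 1 * 2.5 = 2.5

2.5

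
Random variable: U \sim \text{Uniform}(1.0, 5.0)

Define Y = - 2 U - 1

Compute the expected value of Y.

For Y = -2U - 1:
E[Y] = -2 * E[U] - 1
E[U] = (1 + 5)/2 = 3
E[Y] = -2 * 3 - 1 = -7

-7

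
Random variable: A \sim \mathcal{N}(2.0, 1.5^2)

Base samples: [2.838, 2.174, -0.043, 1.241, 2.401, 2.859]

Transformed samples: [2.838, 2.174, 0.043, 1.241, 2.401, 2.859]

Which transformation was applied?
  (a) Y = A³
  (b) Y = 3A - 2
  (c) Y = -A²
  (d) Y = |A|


Checking option (d) Y = |A|:
  A = 2.838 -> Y = 2.838 ✓
  A = 2.174 -> Y = 2.174 ✓
  A = -0.043 -> Y = 0.043 ✓
All samples match this transformation.

(d) |A|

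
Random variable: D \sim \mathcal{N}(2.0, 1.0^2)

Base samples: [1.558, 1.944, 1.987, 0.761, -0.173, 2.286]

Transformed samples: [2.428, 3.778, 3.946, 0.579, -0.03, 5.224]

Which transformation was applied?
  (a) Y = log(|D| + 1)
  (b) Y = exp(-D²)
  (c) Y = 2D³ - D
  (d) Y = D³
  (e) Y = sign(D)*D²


Checking option (e) Y = sign(D)*D²:
  D = 1.558 -> Y = 2.428 ✓
  D = 1.944 -> Y = 3.778 ✓
  D = 1.987 -> Y = 3.946 ✓
All samples match this transformation.

(e) sign(D)*D²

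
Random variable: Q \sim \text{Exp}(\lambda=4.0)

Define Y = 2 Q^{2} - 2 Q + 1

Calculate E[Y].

E[Y] = 2*E[Q²] - 2*E[Q] + 1
E[Q] = 0.25
E[Q²] = Var(Q) + (E[Q])² = 0.0625 + 0.0625 = 0.125
E[Y] = 2*0.125 - 2*0.25 + 1 = 0.75

0.75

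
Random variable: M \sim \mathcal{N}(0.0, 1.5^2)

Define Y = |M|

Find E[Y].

For X ~ N(0, 1.5²), E[|X|] = sigma * sqrt(2/pi)
= 1.5 * sqrt(2/pi) = 1.1968268

1.1968268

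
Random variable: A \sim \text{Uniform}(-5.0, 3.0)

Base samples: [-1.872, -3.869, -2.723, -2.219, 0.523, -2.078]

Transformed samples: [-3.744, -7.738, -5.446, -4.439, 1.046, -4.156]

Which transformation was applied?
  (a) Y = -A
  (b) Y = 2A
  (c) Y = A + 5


Checking option (b) Y = 2A:
  A = -1.872 -> Y = -3.744 ✓
  A = -3.869 -> Y = -7.738 ✓
  A = -2.723 -> Y = -5.446 ✓
All samples match this transformation.

(b) 2A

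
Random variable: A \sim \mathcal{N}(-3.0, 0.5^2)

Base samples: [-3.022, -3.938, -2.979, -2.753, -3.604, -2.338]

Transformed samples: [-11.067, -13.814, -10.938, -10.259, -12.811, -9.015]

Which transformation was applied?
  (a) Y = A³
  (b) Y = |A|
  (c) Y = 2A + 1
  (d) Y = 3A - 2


Checking option (d) Y = 3A - 2:
  A = -3.022 -> Y = -11.067 ✓
  A = -3.938 -> Y = -13.814 ✓
  A = -2.979 -> Y = -10.938 ✓
All samples match this transformation.

(d) 3A - 2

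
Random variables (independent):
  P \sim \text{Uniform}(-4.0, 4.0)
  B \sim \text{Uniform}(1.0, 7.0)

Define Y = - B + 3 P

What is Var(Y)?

For independent RVs: Var(aX + bY) = a²Var(X) + b²Var(Y)
Var(P) = 5.3333333
Var(B) = 3
Var(Y) = 3²*5.3333333 + (-1)²*3
= 9*5.3333333 + 1*3 = 51

51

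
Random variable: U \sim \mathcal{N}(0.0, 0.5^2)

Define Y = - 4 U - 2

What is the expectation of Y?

For Y = -4U - 2:
E[Y] = -4 * E[U] - 2
E[U] = 0.0 = 0
E[Y] = -4 * 0 - 2 = -2

-2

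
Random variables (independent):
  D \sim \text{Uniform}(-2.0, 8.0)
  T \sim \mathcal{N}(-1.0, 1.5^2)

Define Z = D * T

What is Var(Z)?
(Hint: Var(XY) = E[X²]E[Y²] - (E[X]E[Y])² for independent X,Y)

Var(XY) = E[X²]E[Y²] - (E[X]E[Y])²
E[D] = 3, Var(D) = 8.3333333
E[T] = -1, Var(T) = 2.25
E[D²] = 8.3333333 + 3² = 17.333333
E[T²] = 2.25 + (-1)² = 3.25
Var(Z) = 17.333333*3.25 - (3*(-1))²
= 56.333333 - 9 = 47.333333

47.333333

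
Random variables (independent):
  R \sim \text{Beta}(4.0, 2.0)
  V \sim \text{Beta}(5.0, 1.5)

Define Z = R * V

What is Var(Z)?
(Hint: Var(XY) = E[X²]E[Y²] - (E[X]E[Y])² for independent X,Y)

Var(XY) = E[X²]E[Y²] - (E[X]E[Y])²
E[R] = 0.66666667, Var(R) = 0.031746032
E[V] = 0.76923077, Var(V) = 0.023668639
E[R²] = 0.031746032 + 0.66666667² = 0.47619048
E[V²] = 0.023668639 + 0.76923077² = 0.61538462
Var(Z) = 0.47619048*0.61538462 - (0.66666667*0.76923077)²
= 0.29304029 - 0.26298488 = 0.030055415

0.030055415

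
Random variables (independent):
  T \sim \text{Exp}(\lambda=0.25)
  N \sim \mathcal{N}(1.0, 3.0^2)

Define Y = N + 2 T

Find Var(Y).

For independent RVs: Var(aX + bY) = a²Var(X) + b²Var(Y)
Var(T) = 16
Var(N) = 9
Var(Y) = 2²*16 + 1²*9
= 4*16 + 1*9 = 73

73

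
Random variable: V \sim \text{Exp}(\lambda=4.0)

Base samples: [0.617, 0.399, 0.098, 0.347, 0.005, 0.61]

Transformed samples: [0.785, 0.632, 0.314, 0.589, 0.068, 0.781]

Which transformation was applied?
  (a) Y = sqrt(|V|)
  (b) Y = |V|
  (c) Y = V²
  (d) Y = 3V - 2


Checking option (a) Y = sqrt(|V|):
  V = 0.617 -> Y = 0.785 ✓
  V = 0.399 -> Y = 0.632 ✓
  V = 0.098 -> Y = 0.314 ✓
All samples match this transformation.

(a) sqrt(|V|)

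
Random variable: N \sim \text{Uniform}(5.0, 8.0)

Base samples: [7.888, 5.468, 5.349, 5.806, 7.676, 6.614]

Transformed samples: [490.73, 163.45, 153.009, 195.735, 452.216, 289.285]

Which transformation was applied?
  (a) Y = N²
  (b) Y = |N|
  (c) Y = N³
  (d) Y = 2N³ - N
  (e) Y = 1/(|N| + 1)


Checking option (c) Y = N³:
  N = 7.888 -> Y = 490.73 ✓
  N = 5.468 -> Y = 163.45 ✓
  N = 5.349 -> Y = 153.009 ✓
All samples match this transformation.

(c) N³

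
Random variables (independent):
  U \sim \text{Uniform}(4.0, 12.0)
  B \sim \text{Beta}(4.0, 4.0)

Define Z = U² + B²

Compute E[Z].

E[Z] = E[U²] + E[B²]
E[U²] = Var(U) + E[U]² = 5.3333333 + 64 = 69.333333
E[B²] = Var(B) + E[B]² = 0.027777778 + 0.25 = 0.27777778
E[Z] = 69.333333 + 0.27777778 = 69.611111

69.611111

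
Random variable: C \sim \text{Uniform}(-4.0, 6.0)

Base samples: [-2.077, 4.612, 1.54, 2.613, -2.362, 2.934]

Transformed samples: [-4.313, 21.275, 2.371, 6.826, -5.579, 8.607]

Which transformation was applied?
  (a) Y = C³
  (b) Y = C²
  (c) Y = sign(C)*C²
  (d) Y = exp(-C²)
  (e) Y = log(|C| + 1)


Checking option (c) Y = sign(C)*C²:
  C = -2.077 -> Y = -4.313 ✓
  C = 4.612 -> Y = 21.275 ✓
  C = 1.54 -> Y = 2.371 ✓
All samples match this transformation.

(c) sign(C)*C²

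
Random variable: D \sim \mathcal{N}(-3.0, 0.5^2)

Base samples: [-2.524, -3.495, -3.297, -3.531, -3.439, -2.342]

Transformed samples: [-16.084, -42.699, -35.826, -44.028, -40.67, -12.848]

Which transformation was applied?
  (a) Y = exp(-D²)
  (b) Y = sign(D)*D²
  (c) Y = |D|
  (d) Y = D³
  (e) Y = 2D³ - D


Checking option (d) Y = D³:
  D = -2.524 -> Y = -16.084 ✓
  D = -3.495 -> Y = -42.699 ✓
  D = -3.297 -> Y = -35.826 ✓
All samples match this transformation.

(d) D³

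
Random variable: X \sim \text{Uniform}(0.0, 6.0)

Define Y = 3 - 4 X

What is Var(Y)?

For Y = aX + b: Var(Y) = a² * Var(X)
Var(X) = (6 - 0)^2/12 = 3
Var(Y) = (-4)² * 3 = 16 * 3 = 48

48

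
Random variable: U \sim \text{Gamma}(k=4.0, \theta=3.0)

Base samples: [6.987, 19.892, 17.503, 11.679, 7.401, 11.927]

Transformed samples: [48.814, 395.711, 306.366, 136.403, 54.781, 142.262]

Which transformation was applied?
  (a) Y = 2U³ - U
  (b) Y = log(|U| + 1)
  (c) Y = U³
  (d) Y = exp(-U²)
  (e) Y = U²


Checking option (e) Y = U²:
  U = 6.987 -> Y = 48.814 ✓
  U = 19.892 -> Y = 395.711 ✓
  U = 17.503 -> Y = 306.366 ✓
All samples match this transformation.

(e) U²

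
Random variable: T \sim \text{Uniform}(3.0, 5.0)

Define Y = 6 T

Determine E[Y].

For Y = 6T:
E[Y] = 6 * E[T]
E[T] = (3 + 5)/2 = 4
E[Y] = 6 * 4 = 24

24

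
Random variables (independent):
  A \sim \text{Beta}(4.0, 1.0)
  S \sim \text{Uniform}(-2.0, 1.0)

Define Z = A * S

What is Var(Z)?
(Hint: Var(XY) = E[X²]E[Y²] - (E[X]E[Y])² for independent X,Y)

Var(XY) = E[X²]E[Y²] - (E[X]E[Y])²
E[A] = 0.8, Var(A) = 0.026666667
E[S] = -0.5, Var(S) = 0.75
E[A²] = 0.026666667 + 0.8² = 0.66666667
E[S²] = 0.75 + (-0.5)² = 1
Var(Z) = 0.66666667*1 - (0.8*(-0.5))²
= 0.66666667 - 0.16 = 0.50666667

0.50666667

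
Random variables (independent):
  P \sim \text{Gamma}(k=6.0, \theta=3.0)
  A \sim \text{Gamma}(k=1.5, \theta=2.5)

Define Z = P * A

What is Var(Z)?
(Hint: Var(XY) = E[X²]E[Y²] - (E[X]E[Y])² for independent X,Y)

Var(XY) = E[X²]E[Y²] - (E[X]E[Y])²
E[P] = 18, Var(P) = 54
E[A] = 3.75, Var(A) = 9.375
E[P²] = 54 + 18² = 378
E[A²] = 9.375 + 3.75² = 23.4375
Var(Z) = 378*23.4375 - (18*3.75)²
= 8859.375 - 4556.25 = 4303.125

4303.125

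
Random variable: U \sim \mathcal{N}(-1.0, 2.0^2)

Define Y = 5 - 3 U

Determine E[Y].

For Y = -3U + 5:
E[Y] = -3 * E[U] + 5
E[U] = -1.0 = -1
E[Y] = -3 * (-1) + 5 = 8

8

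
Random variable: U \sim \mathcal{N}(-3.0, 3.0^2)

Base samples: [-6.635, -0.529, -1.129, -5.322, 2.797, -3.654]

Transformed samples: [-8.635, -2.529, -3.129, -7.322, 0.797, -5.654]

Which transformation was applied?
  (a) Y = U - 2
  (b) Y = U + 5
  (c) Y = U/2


Checking option (a) Y = U - 2:
  U = -6.635 -> Y = -8.635 ✓
  U = -0.529 -> Y = -2.529 ✓
  U = -1.129 -> Y = -3.129 ✓
All samples match this transformation.

(a) U - 2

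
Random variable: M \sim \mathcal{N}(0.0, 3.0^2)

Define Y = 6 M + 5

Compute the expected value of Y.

For Y = 6M + 5:
E[Y] = 6 * E[M] + 5
E[M] = 0.0 = 0
E[Y] = 6 * 0 + 5 = 5

5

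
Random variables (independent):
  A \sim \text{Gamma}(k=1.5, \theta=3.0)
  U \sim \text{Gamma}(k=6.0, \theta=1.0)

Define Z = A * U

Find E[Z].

For independent RVs: E[XY] = E[X]*E[Y]
E[A] = 4.5
E[U] = 6
E[Z] = 4.5 * 6 = 27

27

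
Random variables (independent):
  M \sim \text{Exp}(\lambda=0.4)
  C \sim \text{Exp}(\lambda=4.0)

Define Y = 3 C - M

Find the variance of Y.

For independent RVs: Var(aX + bY) = a²Var(X) + b²Var(Y)
Var(M) = 6.25
Var(C) = 0.0625
Var(Y) = (-1)²*6.25 + 3²*0.0625
= 1*6.25 + 9*0.0625 = 6.8125

6.8125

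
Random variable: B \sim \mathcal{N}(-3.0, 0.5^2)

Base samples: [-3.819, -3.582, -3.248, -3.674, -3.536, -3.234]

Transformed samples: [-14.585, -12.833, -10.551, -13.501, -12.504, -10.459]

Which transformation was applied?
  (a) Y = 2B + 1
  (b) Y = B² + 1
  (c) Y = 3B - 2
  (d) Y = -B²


Checking option (d) Y = -B²:
  B = -3.819 -> Y = -14.585 ✓
  B = -3.582 -> Y = -12.833 ✓
  B = -3.248 -> Y = -10.551 ✓
All samples match this transformation.

(d) -B²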